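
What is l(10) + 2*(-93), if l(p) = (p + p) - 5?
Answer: -171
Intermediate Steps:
l(p) = -5 + 2*p (l(p) = 2*p - 5 = -5 + 2*p)
l(10) + 2*(-93) = (-5 + 2*10) + 2*(-93) = (-5 + 20) - 186 = 15 - 186 = -171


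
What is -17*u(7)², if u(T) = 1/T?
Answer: -17/49 ≈ -0.34694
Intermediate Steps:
-17*u(7)² = -17*(1/7)² = -17*(⅐)² = -17*1/49 = -17/49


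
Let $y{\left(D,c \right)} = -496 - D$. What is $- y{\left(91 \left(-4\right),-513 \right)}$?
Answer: $132$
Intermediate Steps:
$- y{\left(91 \left(-4\right),-513 \right)} = - (-496 - 91 \left(-4\right)) = - (-496 - -364) = - (-496 + 364) = \left(-1\right) \left(-132\right) = 132$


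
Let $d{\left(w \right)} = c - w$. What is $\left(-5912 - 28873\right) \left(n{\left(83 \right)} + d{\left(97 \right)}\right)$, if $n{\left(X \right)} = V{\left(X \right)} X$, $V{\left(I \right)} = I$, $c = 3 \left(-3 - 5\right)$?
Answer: $-235424880$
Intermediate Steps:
$c = -24$ ($c = 3 \left(-8\right) = -24$)
$d{\left(w \right)} = -24 - w$
$n{\left(X \right)} = X^{2}$ ($n{\left(X \right)} = X X = X^{2}$)
$\left(-5912 - 28873\right) \left(n{\left(83 \right)} + d{\left(97 \right)}\right) = \left(-5912 - 28873\right) \left(83^{2} - 121\right) = - 34785 \left(6889 - 121\right) = \left(-34785\right) 6768 = -235424880$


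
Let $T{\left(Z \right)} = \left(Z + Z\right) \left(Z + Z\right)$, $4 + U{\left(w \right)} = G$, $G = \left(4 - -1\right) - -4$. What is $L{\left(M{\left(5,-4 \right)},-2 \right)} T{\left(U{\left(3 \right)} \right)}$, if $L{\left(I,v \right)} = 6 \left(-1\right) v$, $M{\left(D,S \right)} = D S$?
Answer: $1200$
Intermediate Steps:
$G = 9$ ($G = \left(4 + 1\right) + 4 = 5 + 4 = 9$)
$U{\left(w \right)} = 5$ ($U{\left(w \right)} = -4 + 9 = 5$)
$L{\left(I,v \right)} = - 6 v$
$T{\left(Z \right)} = 4 Z^{2}$ ($T{\left(Z \right)} = 2 Z 2 Z = 4 Z^{2}$)
$L{\left(M{\left(5,-4 \right)},-2 \right)} T{\left(U{\left(3 \right)} \right)} = \left(-6\right) \left(-2\right) 4 \cdot 5^{2} = 12 \cdot 4 \cdot 25 = 12 \cdot 100 = 1200$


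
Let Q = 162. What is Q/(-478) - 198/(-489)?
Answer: 2571/38957 ≈ 0.065996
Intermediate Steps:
Q/(-478) - 198/(-489) = 162/(-478) - 198/(-489) = 162*(-1/478) - 198*(-1/489) = -81/239 + 66/163 = 2571/38957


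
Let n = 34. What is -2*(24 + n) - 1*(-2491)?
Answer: 2375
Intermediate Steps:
-2*(24 + n) - 1*(-2491) = -2*(24 + 34) - 1*(-2491) = -2*58 + 2491 = -116 + 2491 = 2375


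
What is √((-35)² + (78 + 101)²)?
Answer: √33266 ≈ 182.39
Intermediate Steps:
√((-35)² + (78 + 101)²) = √(1225 + 179²) = √(1225 + 32041) = √33266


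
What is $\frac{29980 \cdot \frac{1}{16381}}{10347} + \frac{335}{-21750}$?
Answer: $- \frac{3741899623}{245766600150} \approx -0.015225$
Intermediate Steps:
$\frac{29980 \cdot \frac{1}{16381}}{10347} + \frac{335}{-21750} = 29980 \cdot \frac{1}{16381} \cdot \frac{1}{10347} + 335 \left(- \frac{1}{21750}\right) = \frac{29980}{16381} \cdot \frac{1}{10347} - \frac{67}{4350} = \frac{29980}{169494207} - \frac{67}{4350} = - \frac{3741899623}{245766600150}$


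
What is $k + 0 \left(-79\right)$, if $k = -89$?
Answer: $-89$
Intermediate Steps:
$k + 0 \left(-79\right) = -89 + 0 \left(-79\right) = -89 + 0 = -89$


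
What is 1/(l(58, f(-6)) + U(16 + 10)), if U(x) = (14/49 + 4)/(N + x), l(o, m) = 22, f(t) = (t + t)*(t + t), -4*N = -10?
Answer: 133/2946 ≈ 0.045146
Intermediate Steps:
N = 5/2 (N = -1/4*(-10) = 5/2 ≈ 2.5000)
f(t) = 4*t**2 (f(t) = (2*t)*(2*t) = 4*t**2)
U(x) = 30/(7*(5/2 + x)) (U(x) = (14/49 + 4)/(5/2 + x) = (14*(1/49) + 4)/(5/2 + x) = (2/7 + 4)/(5/2 + x) = 30/(7*(5/2 + x)))
1/(l(58, f(-6)) + U(16 + 10)) = 1/(22 + 60/(7*(5 + 2*(16 + 10)))) = 1/(22 + 60/(7*(5 + 2*26))) = 1/(22 + 60/(7*(5 + 52))) = 1/(22 + (60/7)/57) = 1/(22 + (60/7)*(1/57)) = 1/(22 + 20/133) = 1/(2946/133) = 133/2946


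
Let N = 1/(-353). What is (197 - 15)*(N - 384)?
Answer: -24670646/353 ≈ -69889.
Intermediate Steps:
N = -1/353 ≈ -0.0028329
(197 - 15)*(N - 384) = (197 - 15)*(-1/353 - 384) = 182*(-135553/353) = -24670646/353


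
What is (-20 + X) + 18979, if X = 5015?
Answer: 23974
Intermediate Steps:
(-20 + X) + 18979 = (-20 + 5015) + 18979 = 4995 + 18979 = 23974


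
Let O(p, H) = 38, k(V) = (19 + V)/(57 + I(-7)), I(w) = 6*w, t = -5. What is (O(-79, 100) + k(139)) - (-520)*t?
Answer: -38272/15 ≈ -2551.5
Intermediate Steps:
k(V) = 19/15 + V/15 (k(V) = (19 + V)/(57 + 6*(-7)) = (19 + V)/(57 - 42) = (19 + V)/15 = (19 + V)*(1/15) = 19/15 + V/15)
(O(-79, 100) + k(139)) - (-520)*t = (38 + (19/15 + (1/15)*139)) - (-520)*(-5) = (38 + (19/15 + 139/15)) - 1*2600 = (38 + 158/15) - 2600 = 728/15 - 2600 = -38272/15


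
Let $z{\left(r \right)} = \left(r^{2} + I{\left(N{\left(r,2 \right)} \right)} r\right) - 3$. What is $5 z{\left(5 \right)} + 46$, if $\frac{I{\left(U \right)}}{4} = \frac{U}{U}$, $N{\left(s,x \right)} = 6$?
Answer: $256$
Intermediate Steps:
$I{\left(U \right)} = 4$ ($I{\left(U \right)} = 4 \frac{U}{U} = 4 \cdot 1 = 4$)
$z{\left(r \right)} = -3 + r^{2} + 4 r$ ($z{\left(r \right)} = \left(r^{2} + 4 r\right) - 3 = -3 + r^{2} + 4 r$)
$5 z{\left(5 \right)} + 46 = 5 \left(-3 + 5^{2} + 4 \cdot 5\right) + 46 = 5 \left(-3 + 25 + 20\right) + 46 = 5 \cdot 42 + 46 = 210 + 46 = 256$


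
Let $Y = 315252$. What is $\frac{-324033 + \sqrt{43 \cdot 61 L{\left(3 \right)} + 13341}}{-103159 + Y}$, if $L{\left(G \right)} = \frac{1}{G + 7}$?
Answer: $- \frac{324033}{212093} + \frac{\sqrt{1360330}}{2120930} \approx -1.5272$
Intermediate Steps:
$L{\left(G \right)} = \frac{1}{7 + G}$
$\frac{-324033 + \sqrt{43 \cdot 61 L{\left(3 \right)} + 13341}}{-103159 + Y} = \frac{-324033 + \sqrt{\frac{43 \cdot 61}{7 + 3} + 13341}}{-103159 + 315252} = \frac{-324033 + \sqrt{\frac{2623}{10} + 13341}}{212093} = \left(-324033 + \sqrt{2623 \cdot \frac{1}{10} + 13341}\right) \frac{1}{212093} = \left(-324033 + \sqrt{\frac{2623}{10} + 13341}\right) \frac{1}{212093} = \left(-324033 + \sqrt{\frac{136033}{10}}\right) \frac{1}{212093} = \left(-324033 + \frac{\sqrt{1360330}}{10}\right) \frac{1}{212093} = - \frac{324033}{212093} + \frac{\sqrt{1360330}}{2120930}$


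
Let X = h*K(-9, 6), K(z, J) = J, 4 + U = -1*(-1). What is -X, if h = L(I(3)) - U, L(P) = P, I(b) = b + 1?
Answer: -42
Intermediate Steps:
I(b) = 1 + b
U = -3 (U = -4 - 1*(-1) = -4 + 1 = -3)
h = 7 (h = (1 + 3) - 1*(-3) = 4 + 3 = 7)
X = 42 (X = 7*6 = 42)
-X = -1*42 = -42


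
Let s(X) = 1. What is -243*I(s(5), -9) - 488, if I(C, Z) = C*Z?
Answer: 1699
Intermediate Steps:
-243*I(s(5), -9) - 488 = -243*(-9) - 488 = 2187 - 488 = 1699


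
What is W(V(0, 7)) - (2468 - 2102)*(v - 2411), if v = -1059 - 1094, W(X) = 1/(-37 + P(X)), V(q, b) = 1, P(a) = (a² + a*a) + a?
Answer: 56794415/34 ≈ 1.6704e+6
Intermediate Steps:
P(a) = a + 2*a² (P(a) = (a² + a²) + a = 2*a² + a = a + 2*a²)
W(X) = 1/(-37 + X*(1 + 2*X))
v = -2153
W(V(0, 7)) - (2468 - 2102)*(v - 2411) = 1/(-37 + 1*(1 + 2*1)) - (2468 - 2102)*(-2153 - 2411) = 1/(-37 + 1*(1 + 2)) - 366*(-4564) = 1/(-37 + 1*3) - 1*(-1670424) = 1/(-37 + 3) + 1670424 = 1/(-34) + 1670424 = -1/34 + 1670424 = 56794415/34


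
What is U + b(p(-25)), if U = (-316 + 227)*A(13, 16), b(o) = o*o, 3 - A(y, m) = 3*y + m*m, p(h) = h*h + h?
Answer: 385988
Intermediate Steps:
p(h) = h + h² (p(h) = h² + h = h + h²)
A(y, m) = 3 - m² - 3*y (A(y, m) = 3 - (3*y + m*m) = 3 - (3*y + m²) = 3 - (m² + 3*y) = 3 + (-m² - 3*y) = 3 - m² - 3*y)
b(o) = o²
U = 25988 (U = (-316 + 227)*(3 - 1*16² - 3*13) = -89*(3 - 1*256 - 39) = -89*(3 - 256 - 39) = -89*(-292) = 25988)
U + b(p(-25)) = 25988 + (-25*(1 - 25))² = 25988 + (-25*(-24))² = 25988 + 600² = 25988 + 360000 = 385988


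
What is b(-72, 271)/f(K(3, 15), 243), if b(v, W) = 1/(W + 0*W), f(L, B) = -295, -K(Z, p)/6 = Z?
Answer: -1/79945 ≈ -1.2509e-5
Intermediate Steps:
K(Z, p) = -6*Z
b(v, W) = 1/W (b(v, W) = 1/(W + 0) = 1/W)
b(-72, 271)/f(K(3, 15), 243) = 1/(271*(-295)) = (1/271)*(-1/295) = -1/79945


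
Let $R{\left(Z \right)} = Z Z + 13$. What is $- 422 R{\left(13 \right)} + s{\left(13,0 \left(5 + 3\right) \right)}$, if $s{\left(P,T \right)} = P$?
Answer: $-76791$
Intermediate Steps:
$R{\left(Z \right)} = 13 + Z^{2}$ ($R{\left(Z \right)} = Z^{2} + 13 = 13 + Z^{2}$)
$- 422 R{\left(13 \right)} + s{\left(13,0 \left(5 + 3\right) \right)} = - 422 \left(13 + 13^{2}\right) + 13 = - 422 \left(13 + 169\right) + 13 = \left(-422\right) 182 + 13 = -76804 + 13 = -76791$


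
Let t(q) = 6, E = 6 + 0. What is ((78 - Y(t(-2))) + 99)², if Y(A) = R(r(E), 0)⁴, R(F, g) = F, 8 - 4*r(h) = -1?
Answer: 1501640001/65536 ≈ 22913.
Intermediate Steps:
E = 6
r(h) = 9/4 (r(h) = 2 - ¼*(-1) = 2 + ¼ = 9/4)
Y(A) = 6561/256 (Y(A) = (9/4)⁴ = 6561/256)
((78 - Y(t(-2))) + 99)² = ((78 - 1*6561/256) + 99)² = ((78 - 6561/256) + 99)² = (13407/256 + 99)² = (38751/256)² = 1501640001/65536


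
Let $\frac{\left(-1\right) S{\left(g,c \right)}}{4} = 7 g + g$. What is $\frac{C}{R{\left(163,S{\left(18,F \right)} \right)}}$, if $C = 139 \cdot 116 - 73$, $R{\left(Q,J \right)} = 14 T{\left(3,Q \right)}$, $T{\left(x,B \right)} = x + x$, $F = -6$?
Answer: $\frac{2293}{12} \approx 191.08$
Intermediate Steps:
$T{\left(x,B \right)} = 2 x$
$S{\left(g,c \right)} = - 32 g$ ($S{\left(g,c \right)} = - 4 \left(7 g + g\right) = - 4 \cdot 8 g = - 32 g$)
$R{\left(Q,J \right)} = 84$ ($R{\left(Q,J \right)} = 14 \cdot 2 \cdot 3 = 14 \cdot 6 = 84$)
$C = 16051$ ($C = 16124 - 73 = 16051$)
$\frac{C}{R{\left(163,S{\left(18,F \right)} \right)}} = \frac{16051}{84} = 16051 \cdot \frac{1}{84} = \frac{2293}{12}$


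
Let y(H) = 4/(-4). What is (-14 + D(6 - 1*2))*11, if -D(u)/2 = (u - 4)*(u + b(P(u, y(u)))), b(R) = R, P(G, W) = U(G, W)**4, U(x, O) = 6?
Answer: -154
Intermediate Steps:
y(H) = -1 (y(H) = 4*(-1/4) = -1)
P(G, W) = 1296 (P(G, W) = 6**4 = 1296)
D(u) = -2*(-4 + u)*(1296 + u) (D(u) = -2*(u - 4)*(u + 1296) = -2*(-4 + u)*(1296 + u))
(-14 + D(6 - 1*2))*11 = (-14 + (10368 - 2584*(6 - 1*2) - 2*(6 - 1*2)**2))*11 = (-14 + (10368 - 2584*(6 - 2) - 2*(6 - 2)**2))*11 = (-14 + (10368 - 2584*4 - 2*4**2))*11 = (-14 + (10368 - 10336 - 2*16))*11 = (-14 + (10368 - 10336 - 32))*11 = (-14 + 0)*11 = -14*11 = -154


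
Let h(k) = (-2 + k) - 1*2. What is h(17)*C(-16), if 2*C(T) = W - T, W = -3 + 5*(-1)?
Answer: 52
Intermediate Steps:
W = -8 (W = -3 - 5 = -8)
h(k) = -4 + k (h(k) = (-2 + k) - 2 = -4 + k)
C(T) = -4 - T/2 (C(T) = (-8 - T)/2 = -4 - T/2)
h(17)*C(-16) = (-4 + 17)*(-4 - 1/2*(-16)) = 13*(-4 + 8) = 13*4 = 52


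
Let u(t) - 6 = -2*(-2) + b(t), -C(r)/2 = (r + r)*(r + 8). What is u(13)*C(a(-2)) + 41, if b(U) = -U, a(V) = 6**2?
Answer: 19049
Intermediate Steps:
a(V) = 36
C(r) = -4*r*(8 + r) (C(r) = -2*(r + r)*(r + 8) = -2*2*r*(8 + r) = -4*r*(8 + r))
u(t) = 10 - t (u(t) = 6 + (-2*(-2) - t) = 6 + (4 - t) = 10 - t)
u(13)*C(a(-2)) + 41 = (10 - 1*13)*(-4*36*(8 + 36)) + 41 = (10 - 13)*(-4*36*44) + 41 = -3*(-6336) + 41 = 19008 + 41 = 19049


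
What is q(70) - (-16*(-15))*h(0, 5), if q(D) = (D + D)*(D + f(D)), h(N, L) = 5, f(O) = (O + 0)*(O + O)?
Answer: 1380600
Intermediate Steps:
f(O) = 2*O² (f(O) = O*(2*O) = 2*O²)
q(D) = 2*D*(D + 2*D²) (q(D) = (D + D)*(D + 2*D²) = (2*D)*(D + 2*D²) = 2*D*(D + 2*D²))
q(70) - (-16*(-15))*h(0, 5) = 70²*(2 + 4*70) - (-16*(-15))*5 = 4900*(2 + 280) - 240*5 = 4900*282 - 1*1200 = 1381800 - 1200 = 1380600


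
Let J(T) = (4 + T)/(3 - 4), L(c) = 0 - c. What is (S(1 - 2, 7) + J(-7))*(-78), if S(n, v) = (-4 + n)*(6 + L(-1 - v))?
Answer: 5226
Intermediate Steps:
L(c) = -c
S(n, v) = (-4 + n)*(7 + v) (S(n, v) = (-4 + n)*(6 - (-1 - v)) = (-4 + n)*(6 + (1 + v)) = (-4 + n)*(7 + v))
J(T) = -4 - T (J(T) = (4 + T)/(-1) = (4 + T)*(-1) = -4 - T)
(S(1 - 2, 7) + J(-7))*(-78) = ((-28 - 4*7 + 7*(1 - 2) + (1 - 2)*7) + (-4 - 1*(-7)))*(-78) = ((-28 - 28 + 7*(-1) - 1*7) + (-4 + 7))*(-78) = ((-28 - 28 - 7 - 7) + 3)*(-78) = (-70 + 3)*(-78) = -67*(-78) = 5226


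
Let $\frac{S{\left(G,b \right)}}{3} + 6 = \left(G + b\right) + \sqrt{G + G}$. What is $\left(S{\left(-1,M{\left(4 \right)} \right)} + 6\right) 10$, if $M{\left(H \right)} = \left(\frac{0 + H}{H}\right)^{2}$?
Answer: $-120 + 30 i \sqrt{2} \approx -120.0 + 42.426 i$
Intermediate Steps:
$M{\left(H \right)} = 1$ ($M{\left(H \right)} = \left(\frac{H}{H}\right)^{2} = 1^{2} = 1$)
$S{\left(G,b \right)} = -18 + 3 G + 3 b + 3 \sqrt{2} \sqrt{G}$ ($S{\left(G,b \right)} = -18 + 3 \left(\left(G + b\right) + \sqrt{G + G}\right) = -18 + 3 \left(\left(G + b\right) + \sqrt{2 G}\right) = -18 + 3 \left(\left(G + b\right) + \sqrt{2} \sqrt{G}\right) = -18 + 3 \left(G + b + \sqrt{2} \sqrt{G}\right) = -18 + \left(3 G + 3 b + 3 \sqrt{2} \sqrt{G}\right) = -18 + 3 G + 3 b + 3 \sqrt{2} \sqrt{G}$)
$\left(S{\left(-1,M{\left(4 \right)} \right)} + 6\right) 10 = \left(\left(-18 + 3 \left(-1\right) + 3 \cdot 1 + 3 \sqrt{2} \sqrt{-1}\right) + 6\right) 10 = \left(\left(-18 - 3 + 3 + 3 \sqrt{2} i\right) + 6\right) 10 = \left(\left(-18 - 3 + 3 + 3 i \sqrt{2}\right) + 6\right) 10 = \left(\left(-18 + 3 i \sqrt{2}\right) + 6\right) 10 = \left(-12 + 3 i \sqrt{2}\right) 10 = -120 + 30 i \sqrt{2}$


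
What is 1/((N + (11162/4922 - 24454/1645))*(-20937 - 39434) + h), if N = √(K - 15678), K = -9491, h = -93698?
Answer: 10929042979689996805/1510699044256037887299538386 + 989426189417178275*I*√25169/1510699044256037887299538386 ≈ 7.2344e-9 + 1.0391e-7*I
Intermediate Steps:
N = I*√25169 (N = √(-9491 - 15678) = √(-25169) = I*√25169 ≈ 158.65*I)
1/((N + (11162/4922 - 24454/1645))*(-20937 - 39434) + h) = 1/((I*√25169 + (11162/4922 - 24454/1645))*(-20937 - 39434) - 93698) = 1/((I*√25169 + (11162*(1/4922) - 24454*1/1645))*(-60371) - 93698) = 1/((I*√25169 + (5581/2461 - 24454/1645))*(-60371) - 93698) = 1/((I*√25169 - 51000549/4048345)*(-60371) - 93698) = 1/((-51000549/4048345 + I*√25169)*(-60371) - 93698) = 1/((3078954143679/4048345 - 60371*I*√25169) - 93698) = 1/(2699632313869/4048345 - 60371*I*√25169)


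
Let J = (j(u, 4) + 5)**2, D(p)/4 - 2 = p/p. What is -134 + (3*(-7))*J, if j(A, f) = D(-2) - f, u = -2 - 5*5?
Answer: -3683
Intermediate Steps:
u = -27 (u = -2 - 25 = -27)
D(p) = 12 (D(p) = 8 + 4*(p/p) = 8 + 4*1 = 8 + 4 = 12)
j(A, f) = 12 - f
J = 169 (J = ((12 - 1*4) + 5)**2 = ((12 - 4) + 5)**2 = (8 + 5)**2 = 13**2 = 169)
-134 + (3*(-7))*J = -134 + (3*(-7))*169 = -134 - 21*169 = -134 - 3549 = -3683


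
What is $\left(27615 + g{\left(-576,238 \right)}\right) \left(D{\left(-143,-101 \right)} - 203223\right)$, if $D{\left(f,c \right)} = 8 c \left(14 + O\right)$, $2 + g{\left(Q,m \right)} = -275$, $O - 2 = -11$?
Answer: $-5666155894$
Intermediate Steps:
$O = -9$ ($O = 2 - 11 = -9$)
$g{\left(Q,m \right)} = -277$ ($g{\left(Q,m \right)} = -2 - 275 = -277$)
$D{\left(f,c \right)} = 40 c$ ($D{\left(f,c \right)} = 8 c \left(14 - 9\right) = 8 c 5 = 40 c$)
$\left(27615 + g{\left(-576,238 \right)}\right) \left(D{\left(-143,-101 \right)} - 203223\right) = \left(27615 - 277\right) \left(40 \left(-101\right) - 203223\right) = 27338 \left(-4040 - 203223\right) = 27338 \left(-207263\right) = -5666155894$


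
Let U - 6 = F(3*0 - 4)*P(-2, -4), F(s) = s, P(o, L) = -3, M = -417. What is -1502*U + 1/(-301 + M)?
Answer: -19411849/718 ≈ -27036.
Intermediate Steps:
U = 18 (U = 6 + (3*0 - 4)*(-3) = 6 + (0 - 4)*(-3) = 6 - 4*(-3) = 6 + 12 = 18)
-1502*U + 1/(-301 + M) = -1502*18 + 1/(-301 - 417) = -27036 + 1/(-718) = -27036 - 1/718 = -19411849/718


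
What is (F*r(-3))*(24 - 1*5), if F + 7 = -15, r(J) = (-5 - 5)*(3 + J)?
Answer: 0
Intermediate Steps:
r(J) = -30 - 10*J (r(J) = -10*(3 + J) = -30 - 10*J)
F = -22 (F = -7 - 15 = -22)
(F*r(-3))*(24 - 1*5) = (-22*(-30 - 10*(-3)))*(24 - 1*5) = (-22*(-30 + 30))*(24 - 5) = -22*0*19 = 0*19 = 0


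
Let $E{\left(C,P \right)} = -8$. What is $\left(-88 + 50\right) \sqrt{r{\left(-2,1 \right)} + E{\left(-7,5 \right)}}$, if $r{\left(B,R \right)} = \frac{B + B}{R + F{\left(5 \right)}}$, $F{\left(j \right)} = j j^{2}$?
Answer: $- \frac{38 i \sqrt{3542}}{21} \approx - 107.69 i$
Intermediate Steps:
$F{\left(j \right)} = j^{3}$
$r{\left(B,R \right)} = \frac{2 B}{125 + R}$ ($r{\left(B,R \right)} = \frac{B + B}{R + 5^{3}} = \frac{2 B}{R + 125} = \frac{2 B}{125 + R}$)
$\left(-88 + 50\right) \sqrt{r{\left(-2,1 \right)} + E{\left(-7,5 \right)}} = \left(-88 + 50\right) \sqrt{2 \left(-2\right) \frac{1}{125 + 1} - 8} = - 38 \sqrt{2 \left(-2\right) \frac{1}{126} - 8} = - 38 \sqrt{- \frac{2}{63} - 8} = - 38 \sqrt{- \frac{506}{63}} = - 38 \frac{i \sqrt{3542}}{21} = - \frac{38 i \sqrt{3542}}{21}$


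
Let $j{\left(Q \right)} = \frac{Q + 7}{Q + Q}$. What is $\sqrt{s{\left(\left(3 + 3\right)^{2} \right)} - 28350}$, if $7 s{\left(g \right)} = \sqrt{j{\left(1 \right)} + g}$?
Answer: $\frac{\sqrt{-1389150 + 14 \sqrt{10}}}{7} \approx 168.37 i$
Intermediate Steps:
$j{\left(Q \right)} = \frac{7 + Q}{2 Q}$
$s{\left(g \right)} = \frac{\sqrt{4 + g}}{7}$ ($s{\left(g \right)} = \frac{\sqrt{\frac{7 + 1}{2 \cdot 1} + g}}{7} = \frac{\sqrt{\frac{1}{2} \cdot 1 \cdot 8 + g}}{7} = \frac{\sqrt{4 + g}}{7}$)
$\sqrt{s{\left(\left(3 + 3\right)^{2} \right)} - 28350} = \sqrt{\frac{\sqrt{4 + \left(3 + 3\right)^{2}}}{7} - 28350} = \sqrt{\frac{\sqrt{4 + 6^{2}}}{7} - 28350} = \sqrt{\frac{\sqrt{4 + 36}}{7} - 28350} = \sqrt{\frac{\sqrt{40}}{7} - 28350} = \sqrt{\frac{2 \sqrt{10}}{7} - 28350} = \sqrt{-28350 + \frac{2 \sqrt{10}}{7}}$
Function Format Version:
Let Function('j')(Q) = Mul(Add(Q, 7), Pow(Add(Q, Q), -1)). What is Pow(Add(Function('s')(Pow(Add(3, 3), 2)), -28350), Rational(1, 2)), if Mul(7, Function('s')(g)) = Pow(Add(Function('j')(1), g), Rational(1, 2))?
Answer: Mul(Rational(1, 7), Pow(Add(-1389150, Mul(14, Pow(10, Rational(1, 2)))), Rational(1, 2))) ≈ Mul(168.37, I)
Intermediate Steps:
Function('j')(Q) = Mul(Rational(1, 2), Pow(Q, -1), Add(7, Q)) (Function('j')(Q) = Mul(Add(7, Q), Pow(Mul(2, Q), -1)) = Mul(Add(7, Q), Mul(Rational(1, 2), Pow(Q, -1))) = Mul(Rational(1, 2), Pow(Q, -1), Add(7, Q)))
Function('s')(g) = Mul(Rational(1, 7), Pow(Add(4, g), Rational(1, 2))) (Function('s')(g) = Mul(Rational(1, 7), Pow(Add(Mul(Rational(1, 2), Pow(1, -1), Add(7, 1)), g), Rational(1, 2))) = Mul(Rational(1, 7), Pow(Add(Mul(Rational(1, 2), 1, 8), g), Rational(1, 2))) = Mul(Rational(1, 7), Pow(Add(4, g), Rational(1, 2))))
Pow(Add(Function('s')(Pow(Add(3, 3), 2)), -28350), Rational(1, 2)) = Pow(Add(Mul(Rational(1, 7), Pow(Add(4, Pow(Add(3, 3), 2)), Rational(1, 2))), -28350), Rational(1, 2)) = Pow(Add(Mul(Rational(1, 7), Pow(Add(4, Pow(6, 2)), Rational(1, 2))), -28350), Rational(1, 2)) = Pow(Add(Mul(Rational(1, 7), Pow(Add(4, 36), Rational(1, 2))), -28350), Rational(1, 2)) = Pow(Add(Mul(Rational(1, 7), Pow(40, Rational(1, 2))), -28350), Rational(1, 2)) = Pow(Add(Mul(Rational(1, 7), Mul(2, Pow(10, Rational(1, 2)))), -28350), Rational(1, 2)) = Pow(Add(Mul(Rational(2, 7), Pow(10, Rational(1, 2))), -28350), Rational(1, 2)) = Pow(Add(-28350, Mul(Rational(2, 7), Pow(10, Rational(1, 2)))), Rational(1, 2))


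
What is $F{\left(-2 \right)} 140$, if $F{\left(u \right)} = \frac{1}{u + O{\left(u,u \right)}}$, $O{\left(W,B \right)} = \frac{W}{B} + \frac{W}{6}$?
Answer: $-105$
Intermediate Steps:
$O{\left(W,B \right)} = \frac{W}{6} + \frac{W}{B}$ ($O{\left(W,B \right)} = \frac{W}{B} + W \frac{1}{6} = \frac{W}{B} + \frac{W}{6} = \frac{W}{6} + \frac{W}{B}$)
$F{\left(u \right)} = \frac{1}{1 + \frac{7 u}{6}}$ ($F{\left(u \right)} = \frac{1}{u + \left(\frac{u}{6} + \frac{u}{u}\right)} = \frac{1}{u + \left(\frac{u}{6} + 1\right)} = \frac{1}{u + \left(1 + \frac{u}{6}\right)} = \frac{1}{1 + \frac{7 u}{6}}$)
$F{\left(-2 \right)} 140 = \frac{6}{6 + 7 \left(-2\right)} 140 = \frac{6}{6 - 14} \cdot 140 = \frac{6}{-8} \cdot 140 = 6 \left(- \frac{1}{8}\right) 140 = \left(- \frac{3}{4}\right) 140 = -105$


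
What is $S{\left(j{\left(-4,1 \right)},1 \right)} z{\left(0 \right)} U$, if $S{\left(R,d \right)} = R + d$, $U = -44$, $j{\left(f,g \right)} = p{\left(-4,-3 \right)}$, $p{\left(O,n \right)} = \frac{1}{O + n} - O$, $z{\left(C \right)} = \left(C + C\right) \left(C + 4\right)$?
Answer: $0$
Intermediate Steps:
$z{\left(C \right)} = 2 C \left(4 + C\right)$
$j{\left(f,g \right)} = \frac{27}{7}$ ($j{\left(f,g \right)} = \frac{1 - \left(-4\right)^{2} - \left(-4\right) \left(-3\right)}{-4 - 3} = \frac{1 - 16 - 12}{-7} = - \frac{1 - 16 - 12}{7} = \left(- \frac{1}{7}\right) \left(-27\right) = \frac{27}{7}$)
$S{\left(j{\left(-4,1 \right)},1 \right)} z{\left(0 \right)} U = \left(\frac{27}{7} + 1\right) 2 \cdot 0 \left(4 + 0\right) \left(-44\right) = \frac{34 \cdot 2 \cdot 0 \cdot 4}{7} \left(-44\right) = \frac{34}{7} \cdot 0 \left(-44\right) = 0 \left(-44\right) = 0$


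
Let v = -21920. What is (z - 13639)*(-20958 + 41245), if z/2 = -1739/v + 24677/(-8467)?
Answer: -25687449756533409/92798320 ≈ -2.7681e+8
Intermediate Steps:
z = -526195727/92798320 (z = 2*(-1739/(-21920) + 24677/(-8467)) = 2*(-1739*(-1/21920) + 24677*(-1/8467)) = 2*(1739/21920 - 24677/8467) = 2*(-526195727/185596640) = -526195727/92798320 ≈ -5.6703)
(z - 13639)*(-20958 + 41245) = (-526195727/92798320 - 13639)*(-20958 + 41245) = -1266202482207/92798320*20287 = -25687449756533409/92798320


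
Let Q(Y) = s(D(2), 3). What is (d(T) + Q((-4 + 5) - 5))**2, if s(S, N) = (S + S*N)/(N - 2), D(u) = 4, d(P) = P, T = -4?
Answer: 144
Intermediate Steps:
s(S, N) = (S + N*S)/(-2 + N)
Q(Y) = 16 (Q(Y) = 4*(1 + 3)/(-2 + 3) = 4*4/1 = 4*1*4 = 16)
(d(T) + Q((-4 + 5) - 5))**2 = (-4 + 16)**2 = 12**2 = 144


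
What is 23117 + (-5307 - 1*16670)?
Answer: 1140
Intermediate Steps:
23117 + (-5307 - 1*16670) = 23117 + (-5307 - 16670) = 23117 - 21977 = 1140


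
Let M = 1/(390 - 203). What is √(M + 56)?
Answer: √1958451/187 ≈ 7.4837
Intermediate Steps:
M = 1/187 ≈ 0.0053476
√(M + 56) = √(1/187 + 56) = √(10473/187) = √1958451/187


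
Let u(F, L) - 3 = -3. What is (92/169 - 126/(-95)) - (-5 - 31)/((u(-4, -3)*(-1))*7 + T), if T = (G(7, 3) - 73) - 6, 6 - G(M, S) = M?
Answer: 91237/64220 ≈ 1.4207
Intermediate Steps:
u(F, L) = 0 (u(F, L) = 3 - 3 = 0)
G(M, S) = 6 - M
T = -80 (T = ((6 - 1*7) - 73) - 6 = ((6 - 7) - 73) - 6 = (-1 - 73) - 6 = -74 - 6 = -80)
(92/169 - 126/(-95)) - (-5 - 31)/((u(-4, -3)*(-1))*7 + T) = (92/169 - 126/(-95)) - (-5 - 31)/((0*(-1))*7 - 80) = (92*(1/169) - 126*(-1/95)) - (-36)/(0*7 - 80) = (92/169 + 126/95) - (-36)/(0 - 80) = 30034/16055 - (-36)/(-80) = 30034/16055 - (-36)*(-1)/80 = 30034/16055 - 1*9/20 = 30034/16055 - 9/20 = 91237/64220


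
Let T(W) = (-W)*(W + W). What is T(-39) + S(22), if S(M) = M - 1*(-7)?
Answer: -3013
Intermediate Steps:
T(W) = -2*W**2 (T(W) = (-W)*(2*W) = -2*W**2)
S(M) = 7 + M (S(M) = M + 7 = 7 + M)
T(-39) + S(22) = -2*(-39)**2 + (7 + 22) = -2*1521 + 29 = -3042 + 29 = -3013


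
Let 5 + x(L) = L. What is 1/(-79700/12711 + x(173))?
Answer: 12711/2055748 ≈ 0.0061831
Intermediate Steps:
x(L) = -5 + L
1/(-79700/12711 + x(173)) = 1/(-79700/12711 + (-5 + 173)) = 1/(-79700*1/12711 + 168) = 1/(-79700/12711 + 168) = 1/(2055748/12711) = 12711/2055748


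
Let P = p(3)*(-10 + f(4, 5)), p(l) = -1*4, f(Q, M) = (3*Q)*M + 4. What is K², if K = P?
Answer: 46656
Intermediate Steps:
f(Q, M) = 4 + 3*M*Q (f(Q, M) = 3*M*Q + 4 = 4 + 3*M*Q)
p(l) = -4
P = -216 (P = -4*(-10 + (4 + 3*5*4)) = -4*(-10 + (4 + 60)) = -4*(-10 + 64) = -4*54 = -216)
K = -216
K² = (-216)² = 46656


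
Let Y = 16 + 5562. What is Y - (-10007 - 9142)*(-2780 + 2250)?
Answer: -10143392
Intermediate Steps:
Y = 5578
Y - (-10007 - 9142)*(-2780 + 2250) = 5578 - (-10007 - 9142)*(-2780 + 2250) = 5578 - (-19149)*(-530) = 5578 - 1*10148970 = 5578 - 10148970 = -10143392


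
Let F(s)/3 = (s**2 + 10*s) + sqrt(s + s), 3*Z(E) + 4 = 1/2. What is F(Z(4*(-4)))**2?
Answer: 134617/144 - 371*I*sqrt(21)/6 ≈ 934.84 - 283.36*I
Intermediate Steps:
Z(E) = -7/6 (Z(E) = -4/3 + (1/2)/3 = -4/3 + (1*(1/2))/3 = -4/3 + (1/3)*(1/2) = -4/3 + 1/6 = -7/6)
F(s) = 3*s**2 + 30*s + 3*sqrt(2)*sqrt(s) (F(s) = 3*((s**2 + 10*s) + sqrt(s + s)) = 3*((s**2 + 10*s) + sqrt(2*s)) = 3*((s**2 + 10*s) + sqrt(2)*sqrt(s)) = 3*(s**2 + 10*s + sqrt(2)*sqrt(s)) = 3*s**2 + 30*s + 3*sqrt(2)*sqrt(s))
F(Z(4*(-4)))**2 = (3*(-7/6)**2 + 30*(-7/6) + 3*sqrt(2)*sqrt(-7/6))**2 = (3*(49/36) - 35 + 3*sqrt(2)*(I*sqrt(42)/6))**2 = (49/12 - 35 + I*sqrt(21))**2 = (-371/12 + I*sqrt(21))**2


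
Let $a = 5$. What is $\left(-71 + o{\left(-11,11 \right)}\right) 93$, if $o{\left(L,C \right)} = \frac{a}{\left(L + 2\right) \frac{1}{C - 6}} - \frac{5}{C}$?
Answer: $- \frac{227819}{33} \approx -6903.6$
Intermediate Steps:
$o{\left(L,C \right)} = - \frac{5}{C} + \frac{5 \left(-6 + C\right)}{2 + L}$ ($o{\left(L,C \right)} = \frac{5}{\left(L + 2\right) \frac{1}{C - 6}} - \frac{5}{C} = \frac{5}{\left(2 + L\right) \frac{1}{-6 + C}} - \frac{5}{C} = \frac{5}{\frac{1}{-6 + C} \left(2 + L\right)} - \frac{5}{C} = 5 \frac{-6 + C}{2 + L} - \frac{5}{C} = \frac{5 \left(-6 + C\right)}{2 + L} - \frac{5}{C} = - \frac{5}{C} + \frac{5 \left(-6 + C\right)}{2 + L}$)
$\left(-71 + o{\left(-11,11 \right)}\right) 93 = \left(-71 + \frac{5 \left(-2 + 11^{2} - -11 - 66\right)}{11 \left(2 - 11\right)}\right) 93 = \left(-71 + 5 \cdot \frac{1}{11} \frac{1}{-9} \left(-2 + 121 + 11 - 66\right)\right) 93 = \left(-71 + 5 \cdot \frac{1}{11} \left(- \frac{1}{9}\right) 64\right) 93 = \left(-71 - \frac{320}{99}\right) 93 = \left(- \frac{7349}{99}\right) 93 = - \frac{227819}{33}$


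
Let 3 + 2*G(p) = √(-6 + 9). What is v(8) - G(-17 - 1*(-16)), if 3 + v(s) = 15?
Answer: 27/2 - √3/2 ≈ 12.634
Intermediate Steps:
v(s) = 12 (v(s) = -3 + 15 = 12)
G(p) = -3/2 + √3/2 (G(p) = -3/2 + √(-6 + 9)/2 = -3/2 + √3/2)
v(8) - G(-17 - 1*(-16)) = 12 - (-3/2 + √3/2) = 12 + (3/2 - √3/2) = 27/2 - √3/2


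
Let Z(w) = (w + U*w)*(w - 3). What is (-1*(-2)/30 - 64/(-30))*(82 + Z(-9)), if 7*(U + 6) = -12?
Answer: -49522/35 ≈ -1414.9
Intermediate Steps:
U = -54/7 (U = -6 + (1/7)*(-12) = -6 - 12/7 = -54/7 ≈ -7.7143)
Z(w) = -47*w*(-3 + w)/7 (Z(w) = (w - 54*w/7)*(w - 3) = (-47*w/7)*(-3 + w) = -47*w*(-3 + w)/7)
(-1*(-2)/30 - 64/(-30))*(82 + Z(-9)) = (-1*(-2)/30 - 64/(-30))*(82 + (47/7)*(-9)*(3 - 1*(-9))) = (2*(1/30) - 64*(-1/30))*(82 + (47/7)*(-9)*(3 + 9)) = (1/15 + 32/15)*(82 + (47/7)*(-9)*12) = 11*(82 - 5076/7)/5 = (11/5)*(-4502/7) = -49522/35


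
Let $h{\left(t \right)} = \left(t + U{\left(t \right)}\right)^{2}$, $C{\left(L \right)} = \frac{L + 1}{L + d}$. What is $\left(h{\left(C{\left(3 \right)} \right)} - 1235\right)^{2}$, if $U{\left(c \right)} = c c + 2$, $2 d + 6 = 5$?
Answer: $\frac{559741889281}{390625} \approx 1.4329 \cdot 10^{6}$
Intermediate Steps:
$d = - \frac{1}{2}$ ($d = -3 + \frac{1}{2} \cdot 5 = -3 + \frac{5}{2} = - \frac{1}{2} \approx -0.5$)
$U{\left(c \right)} = 2 + c^{2}$ ($U{\left(c \right)} = c^{2} + 2 = 2 + c^{2}$)
$C{\left(L \right)} = \frac{1 + L}{- \frac{1}{2} + L}$ ($C{\left(L \right)} = \frac{L + 1}{L - \frac{1}{2}} = \frac{1 + L}{- \frac{1}{2} + L}$)
$h{\left(t \right)} = \left(2 + t + t^{2}\right)^{2}$ ($h{\left(t \right)} = \left(t + \left(2 + t^{2}\right)\right)^{2} = \left(2 + t + t^{2}\right)^{2}$)
$\left(h{\left(C{\left(3 \right)} \right)} - 1235\right)^{2} = \left(\left(2 + \frac{2 \left(1 + 3\right)}{-1 + 2 \cdot 3} + \left(\frac{2 \left(1 + 3\right)}{-1 + 2 \cdot 3}\right)^{2}\right)^{2} - 1235\right)^{2} = \left(\left(2 + 2 \frac{1}{-1 + 6} \cdot 4 + \left(2 \frac{1}{-1 + 6} \cdot 4\right)^{2}\right)^{2} - 1235\right)^{2} = \left(\left(2 + 2 \cdot \frac{1}{5} \cdot 4 + \left(2 \cdot \frac{1}{5} \cdot 4\right)^{2}\right)^{2} - 1235\right)^{2} = \left(\left(2 + \frac{8}{5} + \left(\frac{8}{5}\right)^{2}\right)^{2} - 1235\right)^{2} = \left(\left(2 + \frac{8}{5} + \frac{64}{25}\right)^{2} - 1235\right)^{2} = \left(\left(\frac{154}{25}\right)^{2} - 1235\right)^{2} = \left(\frac{23716}{625} - 1235\right)^{2} = \left(- \frac{748159}{625}\right)^{2} = \frac{559741889281}{390625}$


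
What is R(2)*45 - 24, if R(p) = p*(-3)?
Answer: -294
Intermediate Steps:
R(p) = -3*p
R(2)*45 - 24 = -3*2*45 - 24 = -6*45 - 24 = -270 - 24 = -294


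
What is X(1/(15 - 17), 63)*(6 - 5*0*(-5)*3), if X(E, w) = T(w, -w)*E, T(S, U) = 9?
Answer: -27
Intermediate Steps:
X(E, w) = 9*E
X(1/(15 - 17), 63)*(6 - 5*0*(-5)*3) = (9/(15 - 17))*(6 - 5*0*(-5)*3) = (9/(-2))*(6 - 0*3) = (9*(-1/2))*(6 - 5*0) = -9*(6 + 0)/2 = -9/2*6 = -27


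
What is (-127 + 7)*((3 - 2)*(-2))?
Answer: 240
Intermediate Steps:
(-127 + 7)*((3 - 2)*(-2)) = -120*(-2) = 240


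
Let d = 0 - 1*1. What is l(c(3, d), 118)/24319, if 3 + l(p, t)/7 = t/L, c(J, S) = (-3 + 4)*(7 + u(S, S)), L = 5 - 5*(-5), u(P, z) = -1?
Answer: 98/364785 ≈ 0.00026865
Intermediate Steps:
d = -1 (d = 0 - 1 = -1)
L = 30 (L = 5 + 25 = 30)
c(J, S) = 6 (c(J, S) = (-3 + 4)*(7 - 1) = 1*6 = 6)
l(p, t) = -21 + 7*t/30 (l(p, t) = -21 + 7*(t/30) = -21 + 7*t/30)
l(c(3, d), 118)/24319 = (-21 + (7/30)*118)/24319 = (-21 + 413/15)*(1/24319) = (98/15)*(1/24319) = 98/364785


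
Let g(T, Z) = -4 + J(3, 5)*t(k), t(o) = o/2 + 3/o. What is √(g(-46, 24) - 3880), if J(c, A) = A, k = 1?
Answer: I*√15466/2 ≈ 62.181*I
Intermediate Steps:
t(o) = o/2 + 3/o (t(o) = o*(½) + 3/o = o/2 + 3/o)
g(T, Z) = 27/2 (g(T, Z) = -4 + 5*((½)*1 + 3/1) = -4 + 5*(½ + 3*1) = -4 + 5*(½ + 3) = -4 + 5*(7/2) = -4 + 35/2 = 27/2)
√(g(-46, 24) - 3880) = √(27/2 - 3880) = √(-7733/2) = I*√15466/2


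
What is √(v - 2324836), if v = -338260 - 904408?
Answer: 4*I*√222969 ≈ 1888.8*I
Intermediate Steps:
v = -1242668
√(v - 2324836) = √(-1242668 - 2324836) = √(-3567504) = 4*I*√222969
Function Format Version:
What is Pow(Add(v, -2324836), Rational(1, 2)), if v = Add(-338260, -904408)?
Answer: Mul(4, I, Pow(222969, Rational(1, 2))) ≈ Mul(1888.8, I)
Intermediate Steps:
v = -1242668
Pow(Add(v, -2324836), Rational(1, 2)) = Pow(Add(-1242668, -2324836), Rational(1, 2)) = Pow(-3567504, Rational(1, 2)) = Mul(4, I, Pow(222969, Rational(1, 2)))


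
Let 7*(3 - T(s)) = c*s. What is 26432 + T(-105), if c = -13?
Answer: 26240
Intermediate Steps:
T(s) = 3 + 13*s/7 (T(s) = 3 - (-13)*s/7 = 3 + 13*s/7)
26432 + T(-105) = 26432 + (3 + (13/7)*(-105)) = 26432 + (3 - 195) = 26432 - 192 = 26240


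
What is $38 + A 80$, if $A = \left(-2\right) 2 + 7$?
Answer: $278$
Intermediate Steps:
$A = 3$ ($A = -4 + 7 = 3$)
$38 + A 80 = 38 + 3 \cdot 80 = 38 + 240 = 278$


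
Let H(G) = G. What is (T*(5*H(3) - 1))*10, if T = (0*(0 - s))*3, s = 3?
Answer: 0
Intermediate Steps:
T = 0 (T = (0*(0 - 1*3))*3 = (0*(0 - 3))*3 = (0*(-3))*3 = 0*3 = 0)
(T*(5*H(3) - 1))*10 = (0*(5*3 - 1))*10 = (0*(15 - 1))*10 = (0*14)*10 = 0*10 = 0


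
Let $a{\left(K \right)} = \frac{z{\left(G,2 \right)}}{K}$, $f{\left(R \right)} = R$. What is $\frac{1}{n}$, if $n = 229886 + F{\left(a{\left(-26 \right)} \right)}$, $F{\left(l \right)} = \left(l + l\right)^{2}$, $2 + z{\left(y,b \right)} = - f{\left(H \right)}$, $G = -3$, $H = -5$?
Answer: $\frac{169}{38850743} \approx 4.35 \cdot 10^{-6}$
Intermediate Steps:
$z{\left(y,b \right)} = 3$ ($z{\left(y,b \right)} = -2 - -5 = -2 + 5 = 3$)
$a{\left(K \right)} = \frac{3}{K}$
$F{\left(l \right)} = 4 l^{2}$ ($F{\left(l \right)} = \left(2 l\right)^{2} = 4 l^{2}$)
$n = \frac{38850743}{169}$ ($n = 229886 + 4 \left(\frac{3}{-26}\right)^{2} = 229886 + 4 \left(3 \left(- \frac{1}{26}\right)\right)^{2} = 229886 + 4 \left(- \frac{3}{26}\right)^{2} = 229886 + 4 \cdot \frac{9}{676} = 229886 + \frac{9}{169} = \frac{38850743}{169} \approx 2.2989 \cdot 10^{5}$)
$\frac{1}{n} = \frac{1}{\frac{38850743}{169}} = \frac{169}{38850743}$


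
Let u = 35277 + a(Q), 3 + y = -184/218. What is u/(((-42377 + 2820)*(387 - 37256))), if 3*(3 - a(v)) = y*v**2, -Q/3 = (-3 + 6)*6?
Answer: 4252788/158968546597 ≈ 2.6752e-5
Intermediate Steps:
y = -419/109 (y = -3 - 184/218 = -3 - 184*1/218 = -3 - 92/109 = -419/109 ≈ -3.8440)
Q = -54 (Q = -3*(-3 + 6)*6 = -9*6 = -3*18 = -54)
a(v) = 3 + 419*v**2/327 (a(v) = 3 - (-419)*v**2/327 = 3 + 419*v**2/327)
u = 4252788/109 (u = 35277 + (3 + (419/327)*(-54)**2) = 35277 + (3 + (419/327)*2916) = 35277 + (3 + 407268/109) = 35277 + 407595/109 = 4252788/109 ≈ 39016.)
u/(((-42377 + 2820)*(387 - 37256))) = 4252788/(109*(((-42377 + 2820)*(387 - 37256)))) = 4252788/(109*((-39557*(-36869)))) = (4252788/109)/1458427033 = (4252788/109)*(1/1458427033) = 4252788/158968546597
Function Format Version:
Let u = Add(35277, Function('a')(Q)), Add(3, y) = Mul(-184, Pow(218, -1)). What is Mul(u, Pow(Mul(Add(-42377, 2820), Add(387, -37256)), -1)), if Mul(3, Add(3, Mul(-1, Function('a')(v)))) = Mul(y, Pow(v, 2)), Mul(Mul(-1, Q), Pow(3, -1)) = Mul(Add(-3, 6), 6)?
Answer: Rational(4252788, 158968546597) ≈ 2.6752e-5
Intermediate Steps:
y = Rational(-419, 109) (y = Add(-3, Mul(-184, Pow(218, -1))) = Add(-3, Mul(-184, Rational(1, 218))) = Add(-3, Rational(-92, 109)) = Rational(-419, 109) ≈ -3.8440)
Q = -54 (Q = Mul(-3, Mul(Add(-3, 6), 6)) = Mul(-3, Mul(3, 6)) = Mul(-3, 18) = -54)
Function('a')(v) = Add(3, Mul(Rational(419, 327), Pow(v, 2))) (Function('a')(v) = Add(3, Mul(Rational(-1, 3), Mul(Rational(-419, 109), Pow(v, 2)))) = Add(3, Mul(Rational(419, 327), Pow(v, 2))))
u = Rational(4252788, 109) (u = Add(35277, Add(3, Mul(Rational(419, 327), Pow(-54, 2)))) = Add(35277, Add(3, Mul(Rational(419, 327), 2916))) = Add(35277, Add(3, Rational(407268, 109))) = Add(35277, Rational(407595, 109)) = Rational(4252788, 109) ≈ 39016.)
Mul(u, Pow(Mul(Add(-42377, 2820), Add(387, -37256)), -1)) = Mul(Rational(4252788, 109), Pow(Mul(Add(-42377, 2820), Add(387, -37256)), -1)) = Mul(Rational(4252788, 109), Pow(Mul(-39557, -36869), -1)) = Mul(Rational(4252788, 109), Pow(1458427033, -1)) = Mul(Rational(4252788, 109), Rational(1, 1458427033)) = Rational(4252788, 158968546597)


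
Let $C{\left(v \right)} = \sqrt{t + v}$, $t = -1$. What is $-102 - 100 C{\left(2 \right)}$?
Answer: $-202$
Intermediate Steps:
$C{\left(v \right)} = \sqrt{-1 + v}$
$-102 - 100 C{\left(2 \right)} = -102 - 100 \sqrt{-1 + 2} = -102 - 100 \sqrt{1} = -102 - 100 = -202$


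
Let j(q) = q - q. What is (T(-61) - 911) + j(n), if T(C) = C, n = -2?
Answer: -972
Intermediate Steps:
j(q) = 0
(T(-61) - 911) + j(n) = (-61 - 911) + 0 = -972 + 0 = -972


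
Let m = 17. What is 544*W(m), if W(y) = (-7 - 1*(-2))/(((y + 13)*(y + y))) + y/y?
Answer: 1624/3 ≈ 541.33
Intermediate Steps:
W(y) = 1 - 5/(2*y*(13 + y)) (W(y) = (-7 + 2)/(((13 + y)*(2*y))) + 1 = -5*1/(2*y*(13 + y)) + 1 = -5/(2*y*(13 + y)) + 1 = 1 - 5/(2*y*(13 + y)))
544*W(m) = 544*((-5/2 + 17² + 13*17)/(17*(13 + 17))) = 544*((1/17)*(-5/2 + 289 + 221)/30) = 544*((1/17)*(1/30)*(1015/2)) = 544*(203/204) = 1624/3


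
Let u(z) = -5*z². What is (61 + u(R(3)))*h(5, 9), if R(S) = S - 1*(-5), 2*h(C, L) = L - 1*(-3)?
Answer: -1554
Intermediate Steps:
h(C, L) = 3/2 + L/2 (h(C, L) = (L - 1*(-3))/2 = (L + 3)/2 = (3 + L)/2 = 3/2 + L/2)
R(S) = 5 + S (R(S) = S + 5 = 5 + S)
(61 + u(R(3)))*h(5, 9) = (61 - 5*(5 + 3)²)*(3/2 + (½)*9) = (61 - 5*8²)*(3/2 + 9/2) = (61 - 5*64)*6 = (61 - 320)*6 = -259*6 = -1554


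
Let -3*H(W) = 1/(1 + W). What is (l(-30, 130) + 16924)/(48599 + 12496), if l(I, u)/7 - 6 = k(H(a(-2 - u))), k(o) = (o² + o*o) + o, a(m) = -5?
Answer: 1221601/4398840 ≈ 0.27771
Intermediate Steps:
H(W) = -1/(3*(1 + W))
k(o) = o + 2*o² (k(o) = (o² + o²) + o = 2*o² + o = o + 2*o²)
l(I, u) = 3073/72 (l(I, u) = 42 + 7*((-1/(3 + 3*(-5)))*(1 + 2*(-1/(3 + 3*(-5))))) = 42 + 7*((-1/(3 - 15))*(1 + 2*(-1/(3 - 15)))) = 42 + 7*((-1/(-12))*(1 + 2*(-1/(-12)))) = 42 + 7*((-1*(-1/12))*(1 + 2*(-1*(-1/12)))) = 42 + 7*((1 + 2*(1/12))/12) = 42 + 7*((1 + ⅙)/12) = 42 + 7*((1/12)*(7/6)) = 42 + 7*(7/72) = 42 + 49/72 = 3073/72)
(l(-30, 130) + 16924)/(48599 + 12496) = (3073/72 + 16924)/(48599 + 12496) = (1221601/72)/61095 = (1221601/72)*(1/61095) = 1221601/4398840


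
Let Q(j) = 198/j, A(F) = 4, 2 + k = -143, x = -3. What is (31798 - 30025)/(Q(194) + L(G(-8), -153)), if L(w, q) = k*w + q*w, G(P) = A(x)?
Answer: -171981/115525 ≈ -1.4887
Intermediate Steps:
k = -145 (k = -2 - 143 = -145)
G(P) = 4
L(w, q) = -145*w + q*w
(31798 - 30025)/(Q(194) + L(G(-8), -153)) = (31798 - 30025)/(198/194 + 4*(-145 - 153)) = 1773/(198*(1/194) + 4*(-298)) = 1773/(99/97 - 1192) = 1773/(-115525/97) = 1773*(-97/115525) = -171981/115525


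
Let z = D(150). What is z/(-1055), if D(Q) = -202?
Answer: 202/1055 ≈ 0.19147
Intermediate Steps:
z = -202
z/(-1055) = -202/(-1055) = -202*(-1/1055) = 202/1055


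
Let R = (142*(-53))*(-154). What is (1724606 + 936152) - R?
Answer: 1501754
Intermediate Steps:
R = 1159004 (R = -7526*(-154) = 1159004)
(1724606 + 936152) - R = (1724606 + 936152) - 1*1159004 = 2660758 - 1159004 = 1501754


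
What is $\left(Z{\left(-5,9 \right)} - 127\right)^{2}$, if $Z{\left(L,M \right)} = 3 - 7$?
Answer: $17161$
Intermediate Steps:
$Z{\left(L,M \right)} = -4$ ($Z{\left(L,M \right)} = 3 - 7 = -4$)
$\left(Z{\left(-5,9 \right)} - 127\right)^{2} = \left(-4 - 127\right)^{2} = \left(-131\right)^{2} = 17161$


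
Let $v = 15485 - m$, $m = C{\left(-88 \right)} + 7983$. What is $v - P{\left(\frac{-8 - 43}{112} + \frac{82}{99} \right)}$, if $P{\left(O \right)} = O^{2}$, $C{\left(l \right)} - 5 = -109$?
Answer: $\frac{935093018639}{122943744} \approx 7605.9$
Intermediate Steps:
$C{\left(l \right)} = -104$ ($C{\left(l \right)} = 5 - 109 = -104$)
$m = 7879$ ($m = -104 + 7983 = 7879$)
$v = 7606$ ($v = 15485 - 7879 = 7606$)
$v - P{\left(\frac{-8 - 43}{112} + \frac{82}{99} \right)} = 7606 - \left(\frac{-8 - 43}{112} + \frac{82}{99}\right)^{2} = 7606 - \left(\left(-8 - 43\right) \frac{1}{112} + 82 \cdot \frac{1}{99}\right)^{2} = 7606 - \left(\left(-51\right) \frac{1}{112} + \frac{82}{99}\right)^{2} = 7606 - \left(- \frac{51}{112} + \frac{82}{99}\right)^{2} = 7606 - \left(\frac{4135}{11088}\right)^{2} = 7606 - \frac{17098225}{122943744} = \frac{935093018639}{122943744}$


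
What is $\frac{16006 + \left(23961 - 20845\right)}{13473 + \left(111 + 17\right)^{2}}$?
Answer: $\frac{19122}{29857} \approx 0.64045$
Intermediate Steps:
$\frac{16006 + \left(23961 - 20845\right)}{13473 + \left(111 + 17\right)^{2}} = \frac{16006 + 3116}{13473 + 128^{2}} = \frac{19122}{13473 + 16384} = \frac{19122}{29857}$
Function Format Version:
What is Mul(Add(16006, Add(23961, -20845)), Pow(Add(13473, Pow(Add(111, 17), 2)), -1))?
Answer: Rational(19122, 29857) ≈ 0.64045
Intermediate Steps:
Mul(Add(16006, Add(23961, -20845)), Pow(Add(13473, Pow(Add(111, 17), 2)), -1)) = Mul(Add(16006, 3116), Pow(Add(13473, Pow(128, 2)), -1)) = Mul(19122, Pow(Add(13473, 16384), -1)) = Mul(19122, Pow(29857, -1)) = Mul(19122, Rational(1, 29857)) = Rational(19122, 29857)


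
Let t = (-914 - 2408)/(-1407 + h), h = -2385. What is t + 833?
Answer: 1581029/1896 ≈ 833.88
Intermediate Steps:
t = 1661/1896 (t = (-914 - 2408)/(-1407 - 2385) = -3322/(-3792) = -3322*(-1/3792) = 1661/1896 ≈ 0.87605)
t + 833 = 1661/1896 + 833 = 1581029/1896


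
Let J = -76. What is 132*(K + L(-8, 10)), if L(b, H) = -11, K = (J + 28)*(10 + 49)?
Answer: -375276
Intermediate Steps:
K = -2832 (K = (-76 + 28)*(10 + 49) = -48*59 = -2832)
132*(K + L(-8, 10)) = 132*(-2832 - 11) = 132*(-2843) = -375276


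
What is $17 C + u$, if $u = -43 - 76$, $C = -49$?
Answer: $-952$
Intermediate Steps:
$u = -119$ ($u = -43 - 76 = -119$)
$17 C + u = 17 \left(-49\right) - 119 = -833 - 119 = -952$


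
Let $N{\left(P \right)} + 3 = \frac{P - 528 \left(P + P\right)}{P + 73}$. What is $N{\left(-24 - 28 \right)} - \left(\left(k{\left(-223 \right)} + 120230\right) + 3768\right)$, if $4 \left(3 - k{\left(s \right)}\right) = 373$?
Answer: $- \frac{10189063}{84} \approx -1.213 \cdot 10^{5}$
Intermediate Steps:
$k{\left(s \right)} = - \frac{361}{4}$ ($k{\left(s \right)} = 3 - \frac{373}{4} = - \frac{361}{4}$)
$N{\left(P \right)} = -3 - \frac{1055 P}{73 + P}$ ($N{\left(P \right)} = -3 + \frac{P - 528 \left(P + P\right)}{P + 73} = -3 + \frac{P - 528 \cdot 2 P}{73 + P} = -3 + \frac{P - 1056 P}{73 + P} = -3 + \frac{\left(-1055\right) P}{73 + P} = -3 - \frac{1055 P}{73 + P}$)
$N{\left(-24 - 28 \right)} - \left(\left(k{\left(-223 \right)} + 120230\right) + 3768\right) = \frac{-219 - 1058 \left(-24 - 28\right)}{73 - 52} - \left(\left(- \frac{361}{4} + 120230\right) + 3768\right) = \frac{-219 - -55016}{73 - 52} - \left(\frac{480559}{4} + 3768\right) = \frac{-219 + 55016}{21} - \frac{495631}{4} = \frac{1}{21} \cdot 54797 - \frac{495631}{4} = \frac{54797}{21} - \frac{495631}{4} = - \frac{10189063}{84}$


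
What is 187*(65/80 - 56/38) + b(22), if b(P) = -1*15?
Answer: -42147/304 ≈ -138.64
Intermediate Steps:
b(P) = -15
187*(65/80 - 56/38) + b(22) = 187*(65/80 - 56/38) - 15 = 187*(65*(1/80) - 56*1/38) - 15 = 187*(13/16 - 28/19) - 15 = 187*(-201/304) - 15 = -37587/304 - 15 = -42147/304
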